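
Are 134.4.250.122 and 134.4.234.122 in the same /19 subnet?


Mask: 255.255.224.0
134.4.250.122 AND mask = 134.4.224.0
134.4.234.122 AND mask = 134.4.224.0
Yes, same subnet (134.4.224.0)


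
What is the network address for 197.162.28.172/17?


IP:   11000101.10100010.00011100.10101100
Mask: 11111111.11111111.10000000.00000000
AND operation:
Net:  11000101.10100010.00000000.00000000
Network: 197.162.0.0/17


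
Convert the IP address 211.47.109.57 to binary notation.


211 = 11010011
47 = 00101111
109 = 01101101
57 = 00111001
Binary: 11010011.00101111.01101101.00111001


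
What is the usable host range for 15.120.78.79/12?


Network: 15.112.0.0
Broadcast: 15.127.255.255
First usable = network + 1
Last usable = broadcast - 1
Range: 15.112.0.1 to 15.127.255.254


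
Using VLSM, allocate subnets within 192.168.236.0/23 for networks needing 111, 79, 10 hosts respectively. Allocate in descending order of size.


111 hosts -> /25 (126 usable): 192.168.236.0/25
79 hosts -> /25 (126 usable): 192.168.236.128/25
10 hosts -> /28 (14 usable): 192.168.237.0/28
Allocation: 192.168.236.0/25 (111 hosts, 126 usable); 192.168.236.128/25 (79 hosts, 126 usable); 192.168.237.0/28 (10 hosts, 14 usable)


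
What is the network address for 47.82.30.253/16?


IP:   00101111.01010010.00011110.11111101
Mask: 11111111.11111111.00000000.00000000
AND operation:
Net:  00101111.01010010.00000000.00000000
Network: 47.82.0.0/16


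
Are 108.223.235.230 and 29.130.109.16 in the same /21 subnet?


Mask: 255.255.248.0
108.223.235.230 AND mask = 108.223.232.0
29.130.109.16 AND mask = 29.130.104.0
No, different subnets (108.223.232.0 vs 29.130.104.0)


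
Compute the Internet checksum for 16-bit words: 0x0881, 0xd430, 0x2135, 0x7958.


Sum all words (with carry folding):
+ 0x0881 = 0x0881
+ 0xd430 = 0xdcb1
+ 0x2135 = 0xfde6
+ 0x7958 = 0x773f
One's complement: ~0x773f
Checksum = 0x88c0


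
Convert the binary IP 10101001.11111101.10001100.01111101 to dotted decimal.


10101001 = 169
11111101 = 253
10001100 = 140
01111101 = 125
IP: 169.253.140.125


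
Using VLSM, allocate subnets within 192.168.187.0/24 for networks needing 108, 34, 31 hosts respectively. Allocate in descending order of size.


108 hosts -> /25 (126 usable): 192.168.187.0/25
34 hosts -> /26 (62 usable): 192.168.187.128/26
31 hosts -> /26 (62 usable): 192.168.187.192/26
Allocation: 192.168.187.0/25 (108 hosts, 126 usable); 192.168.187.128/26 (34 hosts, 62 usable); 192.168.187.192/26 (31 hosts, 62 usable)


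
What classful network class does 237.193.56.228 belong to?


First octet: 237
Binary: 11101101
1110xxxx -> Class D (224-239)
Class D (multicast), default mask N/A


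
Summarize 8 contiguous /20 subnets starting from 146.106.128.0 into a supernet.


Original prefix: /20
Number of subnets: 8 = 2^3
New prefix = 20 - 3 = 17
Supernet: 146.106.128.0/17


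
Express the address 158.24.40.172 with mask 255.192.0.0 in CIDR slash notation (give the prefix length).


Binary: 11111111.11000000.00000000.00000000
Count leading 1s
Prefix: /10


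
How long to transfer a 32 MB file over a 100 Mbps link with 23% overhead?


Effective throughput = 100 * (1 - 23/100) = 77 Mbps
File size in Mb = 32 * 8 = 256 Mb
Time = 256 / 77
Time = 3.3247 seconds


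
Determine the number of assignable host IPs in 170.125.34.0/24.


Host bits = 32 - 24 = 8
Total addresses = 2^8 = 256
Usable = total - 2 (network and broadcast)
Usable hosts: 254


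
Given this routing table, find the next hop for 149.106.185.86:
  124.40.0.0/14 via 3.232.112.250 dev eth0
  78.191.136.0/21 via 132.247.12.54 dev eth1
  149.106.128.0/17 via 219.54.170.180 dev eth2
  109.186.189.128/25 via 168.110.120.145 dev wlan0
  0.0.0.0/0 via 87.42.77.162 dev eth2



Longest prefix match for 149.106.185.86:
  /14 124.40.0.0: no
  /21 78.191.136.0: no
  /17 149.106.128.0: MATCH
  /25 109.186.189.128: no
  /0 0.0.0.0: MATCH
Selected: next-hop 219.54.170.180 via eth2 (matched /17)


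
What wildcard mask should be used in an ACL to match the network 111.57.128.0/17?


Subnet mask: 255.255.128.0
Wildcard = 255.255.255.255 - subnet mask
255 - 255 = 0
255 - 255 = 0
255 - 128 = 127
255 - 0 = 255
Wildcard: 0.0.127.255


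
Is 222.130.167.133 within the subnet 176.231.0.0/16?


Subnet network: 176.231.0.0
Test IP AND mask: 222.130.0.0
No, 222.130.167.133 is not in 176.231.0.0/16


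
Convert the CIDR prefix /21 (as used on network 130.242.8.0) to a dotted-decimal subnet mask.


/21 means 21 network bits, 11 host bits
Binary: 11111111111111111111100000000000
Mask: 255.255.248.0


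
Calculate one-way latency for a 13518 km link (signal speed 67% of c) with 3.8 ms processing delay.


Speed = 0.67 * 3e5 km/s = 201000 km/s
Propagation delay = 13518 / 201000 = 0.0673 s = 67.2537 ms
Processing delay = 3.8 ms
Total one-way latency = 71.0537 ms


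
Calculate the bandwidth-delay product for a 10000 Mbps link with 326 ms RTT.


BDP = bandwidth * RTT
= 10000 Mbps * 326 ms
= 10000 * 1e6 * 326 / 1000 bits
= 3260000000 bits
= 407500000 bytes
= 397949.2188 KB
BDP = 3260000000 bits (407500000 bytes)


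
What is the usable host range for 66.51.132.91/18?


Network: 66.51.128.0
Broadcast: 66.51.191.255
First usable = network + 1
Last usable = broadcast - 1
Range: 66.51.128.1 to 66.51.191.254


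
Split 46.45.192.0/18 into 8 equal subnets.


New prefix = 18 + 3 = 21
Each subnet has 2048 addresses
  46.45.192.0/21
  46.45.200.0/21
  46.45.208.0/21
  46.45.216.0/21
  46.45.224.0/21
  46.45.232.0/21
  46.45.240.0/21
  46.45.248.0/21
Subnets: 46.45.192.0/21, 46.45.200.0/21, 46.45.208.0/21, 46.45.216.0/21, 46.45.224.0/21, 46.45.232.0/21, 46.45.240.0/21, 46.45.248.0/21


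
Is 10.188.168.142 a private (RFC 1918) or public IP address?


RFC 1918 private ranges:
  10.0.0.0/8 (10.0.0.0 - 10.255.255.255)
  172.16.0.0/12 (172.16.0.0 - 172.31.255.255)
  192.168.0.0/16 (192.168.0.0 - 192.168.255.255)
Private (in 10.0.0.0/8)


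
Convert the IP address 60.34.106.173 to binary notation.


60 = 00111100
34 = 00100010
106 = 01101010
173 = 10101101
Binary: 00111100.00100010.01101010.10101101


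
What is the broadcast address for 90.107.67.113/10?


Network: 90.64.0.0/10
Host bits = 22
Set all host bits to 1:
Broadcast: 90.127.255.255


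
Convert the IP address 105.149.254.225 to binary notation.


105 = 01101001
149 = 10010101
254 = 11111110
225 = 11100001
Binary: 01101001.10010101.11111110.11100001


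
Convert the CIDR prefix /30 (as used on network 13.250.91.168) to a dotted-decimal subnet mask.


/30 means 30 network bits, 2 host bits
Binary: 11111111111111111111111111111100
Mask: 255.255.255.252


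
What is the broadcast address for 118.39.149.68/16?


Network: 118.39.0.0/16
Host bits = 16
Set all host bits to 1:
Broadcast: 118.39.255.255


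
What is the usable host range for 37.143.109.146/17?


Network: 37.143.0.0
Broadcast: 37.143.127.255
First usable = network + 1
Last usable = broadcast - 1
Range: 37.143.0.1 to 37.143.127.254


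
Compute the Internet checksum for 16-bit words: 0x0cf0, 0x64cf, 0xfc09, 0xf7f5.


Sum all words (with carry folding):
+ 0x0cf0 = 0x0cf0
+ 0x64cf = 0x71bf
+ 0xfc09 = 0x6dc9
+ 0xf7f5 = 0x65bf
One's complement: ~0x65bf
Checksum = 0x9a40


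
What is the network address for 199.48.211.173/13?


IP:   11000111.00110000.11010011.10101101
Mask: 11111111.11111000.00000000.00000000
AND operation:
Net:  11000111.00110000.00000000.00000000
Network: 199.48.0.0/13


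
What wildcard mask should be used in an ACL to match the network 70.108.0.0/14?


Subnet mask: 255.252.0.0
Wildcard = 255.255.255.255 - subnet mask
255 - 255 = 0
255 - 252 = 3
255 - 0 = 255
255 - 0 = 255
Wildcard: 0.3.255.255


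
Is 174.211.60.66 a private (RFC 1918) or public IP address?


RFC 1918 private ranges:
  10.0.0.0/8 (10.0.0.0 - 10.255.255.255)
  172.16.0.0/12 (172.16.0.0 - 172.31.255.255)
  192.168.0.0/16 (192.168.0.0 - 192.168.255.255)
Public (not in any RFC 1918 range)


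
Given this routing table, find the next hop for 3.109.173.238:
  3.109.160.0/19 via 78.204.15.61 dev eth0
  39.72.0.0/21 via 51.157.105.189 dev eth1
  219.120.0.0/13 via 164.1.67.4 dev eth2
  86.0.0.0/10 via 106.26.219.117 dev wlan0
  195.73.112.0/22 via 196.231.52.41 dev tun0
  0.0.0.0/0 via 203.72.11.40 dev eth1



Longest prefix match for 3.109.173.238:
  /19 3.109.160.0: MATCH
  /21 39.72.0.0: no
  /13 219.120.0.0: no
  /10 86.0.0.0: no
  /22 195.73.112.0: no
  /0 0.0.0.0: MATCH
Selected: next-hop 78.204.15.61 via eth0 (matched /19)


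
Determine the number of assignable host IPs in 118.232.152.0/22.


Host bits = 32 - 22 = 10
Total addresses = 2^10 = 1024
Usable = total - 2 (network and broadcast)
Usable hosts: 1022


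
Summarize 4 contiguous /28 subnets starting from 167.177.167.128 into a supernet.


Original prefix: /28
Number of subnets: 4 = 2^2
New prefix = 28 - 2 = 26
Supernet: 167.177.167.128/26


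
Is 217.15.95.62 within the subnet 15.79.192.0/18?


Subnet network: 15.79.192.0
Test IP AND mask: 217.15.64.0
No, 217.15.95.62 is not in 15.79.192.0/18


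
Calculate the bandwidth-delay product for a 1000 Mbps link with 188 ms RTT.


BDP = bandwidth * RTT
= 1000 Mbps * 188 ms
= 1000 * 1e6 * 188 / 1000 bits
= 188000000 bits
= 23500000 bytes
= 22949.2188 KB
BDP = 188000000 bits (23500000 bytes)


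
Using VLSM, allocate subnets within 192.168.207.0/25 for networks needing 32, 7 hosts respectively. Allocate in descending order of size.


32 hosts -> /26 (62 usable): 192.168.207.0/26
7 hosts -> /28 (14 usable): 192.168.207.64/28
Allocation: 192.168.207.0/26 (32 hosts, 62 usable); 192.168.207.64/28 (7 hosts, 14 usable)


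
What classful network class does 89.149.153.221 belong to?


First octet: 89
Binary: 01011001
0xxxxxxx -> Class A (1-126)
Class A, default mask 255.0.0.0 (/8)


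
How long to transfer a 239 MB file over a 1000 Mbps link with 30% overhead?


Effective throughput = 1000 * (1 - 30/100) = 700 Mbps
File size in Mb = 239 * 8 = 1912 Mb
Time = 1912 / 700
Time = 2.7314 seconds


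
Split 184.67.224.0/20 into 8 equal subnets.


New prefix = 20 + 3 = 23
Each subnet has 512 addresses
  184.67.224.0/23
  184.67.226.0/23
  184.67.228.0/23
  184.67.230.0/23
  184.67.232.0/23
  184.67.234.0/23
  184.67.236.0/23
  184.67.238.0/23
Subnets: 184.67.224.0/23, 184.67.226.0/23, 184.67.228.0/23, 184.67.230.0/23, 184.67.232.0/23, 184.67.234.0/23, 184.67.236.0/23, 184.67.238.0/23


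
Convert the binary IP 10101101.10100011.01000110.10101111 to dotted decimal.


10101101 = 173
10100011 = 163
01000110 = 70
10101111 = 175
IP: 173.163.70.175


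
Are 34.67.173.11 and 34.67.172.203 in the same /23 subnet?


Mask: 255.255.254.0
34.67.173.11 AND mask = 34.67.172.0
34.67.172.203 AND mask = 34.67.172.0
Yes, same subnet (34.67.172.0)


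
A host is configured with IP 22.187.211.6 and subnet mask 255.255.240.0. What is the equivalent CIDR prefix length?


Binary: 11111111.11111111.11110000.00000000
Count leading 1s
Prefix: /20


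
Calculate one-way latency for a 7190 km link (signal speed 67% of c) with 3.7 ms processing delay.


Speed = 0.67 * 3e5 km/s = 201000 km/s
Propagation delay = 7190 / 201000 = 0.0358 s = 35.7711 ms
Processing delay = 3.7 ms
Total one-way latency = 39.4711 ms


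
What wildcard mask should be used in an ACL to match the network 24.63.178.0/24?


Subnet mask: 255.255.255.0
Wildcard = 255.255.255.255 - subnet mask
255 - 255 = 0
255 - 255 = 0
255 - 255 = 0
255 - 0 = 255
Wildcard: 0.0.0.255


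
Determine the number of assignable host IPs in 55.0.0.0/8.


Host bits = 32 - 8 = 24
Total addresses = 2^24 = 16777216
Usable = total - 2 (network and broadcast)
Usable hosts: 16777214


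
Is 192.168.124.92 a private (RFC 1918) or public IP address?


RFC 1918 private ranges:
  10.0.0.0/8 (10.0.0.0 - 10.255.255.255)
  172.16.0.0/12 (172.16.0.0 - 172.31.255.255)
  192.168.0.0/16 (192.168.0.0 - 192.168.255.255)
Private (in 192.168.0.0/16)


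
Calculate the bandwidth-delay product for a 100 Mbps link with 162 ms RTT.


BDP = bandwidth * RTT
= 100 Mbps * 162 ms
= 100 * 1e6 * 162 / 1000 bits
= 16200000 bits
= 2025000 bytes
= 1977.5391 KB
BDP = 16200000 bits (2025000 bytes)


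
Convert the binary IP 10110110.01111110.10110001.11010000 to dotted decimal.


10110110 = 182
01111110 = 126
10110001 = 177
11010000 = 208
IP: 182.126.177.208


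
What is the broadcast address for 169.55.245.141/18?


Network: 169.55.192.0/18
Host bits = 14
Set all host bits to 1:
Broadcast: 169.55.255.255


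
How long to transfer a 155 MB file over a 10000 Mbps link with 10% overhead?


Effective throughput = 10000 * (1 - 10/100) = 9000 Mbps
File size in Mb = 155 * 8 = 1240 Mb
Time = 1240 / 9000
Time = 0.1378 seconds


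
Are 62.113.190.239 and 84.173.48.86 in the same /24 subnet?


Mask: 255.255.255.0
62.113.190.239 AND mask = 62.113.190.0
84.173.48.86 AND mask = 84.173.48.0
No, different subnets (62.113.190.0 vs 84.173.48.0)


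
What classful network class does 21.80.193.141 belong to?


First octet: 21
Binary: 00010101
0xxxxxxx -> Class A (1-126)
Class A, default mask 255.0.0.0 (/8)


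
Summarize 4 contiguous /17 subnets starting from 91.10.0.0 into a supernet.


Original prefix: /17
Number of subnets: 4 = 2^2
New prefix = 17 - 2 = 15
Supernet: 91.10.0.0/15


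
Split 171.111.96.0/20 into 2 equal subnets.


New prefix = 20 + 1 = 21
Each subnet has 2048 addresses
  171.111.96.0/21
  171.111.104.0/21
Subnets: 171.111.96.0/21, 171.111.104.0/21


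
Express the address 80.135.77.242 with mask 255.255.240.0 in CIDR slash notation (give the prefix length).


Binary: 11111111.11111111.11110000.00000000
Count leading 1s
Prefix: /20


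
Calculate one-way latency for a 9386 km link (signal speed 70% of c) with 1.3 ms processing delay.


Speed = 0.7 * 3e5 km/s = 210000 km/s
Propagation delay = 9386 / 210000 = 0.0447 s = 44.6952 ms
Processing delay = 1.3 ms
Total one-way latency = 45.9952 ms


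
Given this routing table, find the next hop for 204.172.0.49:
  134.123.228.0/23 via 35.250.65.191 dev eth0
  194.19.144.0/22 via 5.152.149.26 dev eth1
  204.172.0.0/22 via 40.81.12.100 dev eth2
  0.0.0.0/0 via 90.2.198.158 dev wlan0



Longest prefix match for 204.172.0.49:
  /23 134.123.228.0: no
  /22 194.19.144.0: no
  /22 204.172.0.0: MATCH
  /0 0.0.0.0: MATCH
Selected: next-hop 40.81.12.100 via eth2 (matched /22)


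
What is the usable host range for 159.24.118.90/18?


Network: 159.24.64.0
Broadcast: 159.24.127.255
First usable = network + 1
Last usable = broadcast - 1
Range: 159.24.64.1 to 159.24.127.254


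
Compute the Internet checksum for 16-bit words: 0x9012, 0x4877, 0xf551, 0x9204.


Sum all words (with carry folding):
+ 0x9012 = 0x9012
+ 0x4877 = 0xd889
+ 0xf551 = 0xcddb
+ 0x9204 = 0x5fe0
One's complement: ~0x5fe0
Checksum = 0xa01f


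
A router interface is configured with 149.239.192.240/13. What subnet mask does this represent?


/13 means 13 network bits, 19 host bits
Binary: 11111111111110000000000000000000
Mask: 255.248.0.0


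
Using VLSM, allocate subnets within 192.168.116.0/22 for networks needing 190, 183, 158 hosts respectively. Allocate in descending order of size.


190 hosts -> /24 (254 usable): 192.168.116.0/24
183 hosts -> /24 (254 usable): 192.168.117.0/24
158 hosts -> /24 (254 usable): 192.168.118.0/24
Allocation: 192.168.116.0/24 (190 hosts, 254 usable); 192.168.117.0/24 (183 hosts, 254 usable); 192.168.118.0/24 (158 hosts, 254 usable)


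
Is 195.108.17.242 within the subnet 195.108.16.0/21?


Subnet network: 195.108.16.0
Test IP AND mask: 195.108.16.0
Yes, 195.108.17.242 is in 195.108.16.0/21


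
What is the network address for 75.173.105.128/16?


IP:   01001011.10101101.01101001.10000000
Mask: 11111111.11111111.00000000.00000000
AND operation:
Net:  01001011.10101101.00000000.00000000
Network: 75.173.0.0/16


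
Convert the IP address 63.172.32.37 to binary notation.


63 = 00111111
172 = 10101100
32 = 00100000
37 = 00100101
Binary: 00111111.10101100.00100000.00100101


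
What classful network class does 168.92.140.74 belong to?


First octet: 168
Binary: 10101000
10xxxxxx -> Class B (128-191)
Class B, default mask 255.255.0.0 (/16)


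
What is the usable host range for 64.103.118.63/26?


Network: 64.103.118.0
Broadcast: 64.103.118.63
First usable = network + 1
Last usable = broadcast - 1
Range: 64.103.118.1 to 64.103.118.62


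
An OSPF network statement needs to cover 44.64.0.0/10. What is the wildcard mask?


Subnet mask: 255.192.0.0
Wildcard = 255.255.255.255 - subnet mask
255 - 255 = 0
255 - 192 = 63
255 - 0 = 255
255 - 0 = 255
Wildcard: 0.63.255.255


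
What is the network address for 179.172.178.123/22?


IP:   10110011.10101100.10110010.01111011
Mask: 11111111.11111111.11111100.00000000
AND operation:
Net:  10110011.10101100.10110000.00000000
Network: 179.172.176.0/22


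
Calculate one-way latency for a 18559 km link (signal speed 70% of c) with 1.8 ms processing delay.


Speed = 0.7 * 3e5 km/s = 210000 km/s
Propagation delay = 18559 / 210000 = 0.0884 s = 88.3762 ms
Processing delay = 1.8 ms
Total one-way latency = 90.1762 ms


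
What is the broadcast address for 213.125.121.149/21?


Network: 213.125.120.0/21
Host bits = 11
Set all host bits to 1:
Broadcast: 213.125.127.255


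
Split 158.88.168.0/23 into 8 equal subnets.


New prefix = 23 + 3 = 26
Each subnet has 64 addresses
  158.88.168.0/26
  158.88.168.64/26
  158.88.168.128/26
  158.88.168.192/26
  158.88.169.0/26
  158.88.169.64/26
  158.88.169.128/26
  158.88.169.192/26
Subnets: 158.88.168.0/26, 158.88.168.64/26, 158.88.168.128/26, 158.88.168.192/26, 158.88.169.0/26, 158.88.169.64/26, 158.88.169.128/26, 158.88.169.192/26


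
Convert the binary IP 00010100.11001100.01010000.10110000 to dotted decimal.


00010100 = 20
11001100 = 204
01010000 = 80
10110000 = 176
IP: 20.204.80.176


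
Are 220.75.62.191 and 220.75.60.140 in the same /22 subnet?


Mask: 255.255.252.0
220.75.62.191 AND mask = 220.75.60.0
220.75.60.140 AND mask = 220.75.60.0
Yes, same subnet (220.75.60.0)


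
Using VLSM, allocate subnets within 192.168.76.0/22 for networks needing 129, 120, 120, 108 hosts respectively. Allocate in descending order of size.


129 hosts -> /24 (254 usable): 192.168.76.0/24
120 hosts -> /25 (126 usable): 192.168.77.0/25
120 hosts -> /25 (126 usable): 192.168.77.128/25
108 hosts -> /25 (126 usable): 192.168.78.0/25
Allocation: 192.168.76.0/24 (129 hosts, 254 usable); 192.168.77.0/25 (120 hosts, 126 usable); 192.168.77.128/25 (120 hosts, 126 usable); 192.168.78.0/25 (108 hosts, 126 usable)


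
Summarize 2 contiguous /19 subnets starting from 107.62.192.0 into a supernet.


Original prefix: /19
Number of subnets: 2 = 2^1
New prefix = 19 - 1 = 18
Supernet: 107.62.192.0/18


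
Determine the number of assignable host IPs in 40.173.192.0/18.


Host bits = 32 - 18 = 14
Total addresses = 2^14 = 16384
Usable = total - 2 (network and broadcast)
Usable hosts: 16382


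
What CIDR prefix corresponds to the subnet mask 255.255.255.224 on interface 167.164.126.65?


Binary: 11111111.11111111.11111111.11100000
Count leading 1s
Prefix: /27


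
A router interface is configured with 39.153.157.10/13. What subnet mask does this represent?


/13 means 13 network bits, 19 host bits
Binary: 11111111111110000000000000000000
Mask: 255.248.0.0


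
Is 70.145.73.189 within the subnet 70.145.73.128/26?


Subnet network: 70.145.73.128
Test IP AND mask: 70.145.73.128
Yes, 70.145.73.189 is in 70.145.73.128/26


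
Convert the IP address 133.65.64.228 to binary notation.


133 = 10000101
65 = 01000001
64 = 01000000
228 = 11100100
Binary: 10000101.01000001.01000000.11100100


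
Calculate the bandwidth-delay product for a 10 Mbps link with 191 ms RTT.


BDP = bandwidth * RTT
= 10 Mbps * 191 ms
= 10 * 1e6 * 191 / 1000 bits
= 1910000 bits
= 238750 bytes
= 233.1543 KB
BDP = 1910000 bits (238750 bytes)


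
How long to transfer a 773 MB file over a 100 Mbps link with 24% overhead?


Effective throughput = 100 * (1 - 24/100) = 76 Mbps
File size in Mb = 773 * 8 = 6184 Mb
Time = 6184 / 76
Time = 81.3684 seconds


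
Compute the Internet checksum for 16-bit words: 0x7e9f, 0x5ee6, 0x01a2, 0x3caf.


Sum all words (with carry folding):
+ 0x7e9f = 0x7e9f
+ 0x5ee6 = 0xdd85
+ 0x01a2 = 0xdf27
+ 0x3caf = 0x1bd7
One's complement: ~0x1bd7
Checksum = 0xe428


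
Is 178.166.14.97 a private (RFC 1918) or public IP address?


RFC 1918 private ranges:
  10.0.0.0/8 (10.0.0.0 - 10.255.255.255)
  172.16.0.0/12 (172.16.0.0 - 172.31.255.255)
  192.168.0.0/16 (192.168.0.0 - 192.168.255.255)
Public (not in any RFC 1918 range)


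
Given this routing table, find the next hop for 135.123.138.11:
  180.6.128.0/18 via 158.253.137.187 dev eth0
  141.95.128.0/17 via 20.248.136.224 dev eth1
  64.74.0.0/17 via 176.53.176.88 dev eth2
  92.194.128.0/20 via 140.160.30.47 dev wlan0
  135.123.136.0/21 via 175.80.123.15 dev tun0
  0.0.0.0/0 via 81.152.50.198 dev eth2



Longest prefix match for 135.123.138.11:
  /18 180.6.128.0: no
  /17 141.95.128.0: no
  /17 64.74.0.0: no
  /20 92.194.128.0: no
  /21 135.123.136.0: MATCH
  /0 0.0.0.0: MATCH
Selected: next-hop 175.80.123.15 via tun0 (matched /21)


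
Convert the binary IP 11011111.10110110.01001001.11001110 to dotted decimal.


11011111 = 223
10110110 = 182
01001001 = 73
11001110 = 206
IP: 223.182.73.206


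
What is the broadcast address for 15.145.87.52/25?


Network: 15.145.87.0/25
Host bits = 7
Set all host bits to 1:
Broadcast: 15.145.87.127


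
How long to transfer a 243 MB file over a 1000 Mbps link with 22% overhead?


Effective throughput = 1000 * (1 - 22/100) = 780 Mbps
File size in Mb = 243 * 8 = 1944 Mb
Time = 1944 / 780
Time = 2.4923 seconds


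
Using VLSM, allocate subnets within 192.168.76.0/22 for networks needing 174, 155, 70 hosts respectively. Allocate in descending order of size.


174 hosts -> /24 (254 usable): 192.168.76.0/24
155 hosts -> /24 (254 usable): 192.168.77.0/24
70 hosts -> /25 (126 usable): 192.168.78.0/25
Allocation: 192.168.76.0/24 (174 hosts, 254 usable); 192.168.77.0/24 (155 hosts, 254 usable); 192.168.78.0/25 (70 hosts, 126 usable)


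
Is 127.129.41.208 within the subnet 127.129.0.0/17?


Subnet network: 127.129.0.0
Test IP AND mask: 127.129.0.0
Yes, 127.129.41.208 is in 127.129.0.0/17


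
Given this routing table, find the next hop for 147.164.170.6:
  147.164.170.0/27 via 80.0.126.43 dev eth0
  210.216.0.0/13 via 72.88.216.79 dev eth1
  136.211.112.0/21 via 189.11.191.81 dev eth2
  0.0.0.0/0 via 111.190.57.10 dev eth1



Longest prefix match for 147.164.170.6:
  /27 147.164.170.0: MATCH
  /13 210.216.0.0: no
  /21 136.211.112.0: no
  /0 0.0.0.0: MATCH
Selected: next-hop 80.0.126.43 via eth0 (matched /27)


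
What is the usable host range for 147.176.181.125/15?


Network: 147.176.0.0
Broadcast: 147.177.255.255
First usable = network + 1
Last usable = broadcast - 1
Range: 147.176.0.1 to 147.177.255.254


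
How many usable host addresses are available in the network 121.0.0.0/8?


Host bits = 32 - 8 = 24
Total addresses = 2^24 = 16777216
Usable = total - 2 (network and broadcast)
Usable hosts: 16777214


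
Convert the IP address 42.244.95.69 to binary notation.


42 = 00101010
244 = 11110100
95 = 01011111
69 = 01000101
Binary: 00101010.11110100.01011111.01000101


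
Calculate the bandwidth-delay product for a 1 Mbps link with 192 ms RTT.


BDP = bandwidth * RTT
= 1 Mbps * 192 ms
= 1 * 1e6 * 192 / 1000 bits
= 192000 bits
= 24000 bytes
= 23.4375 KB
BDP = 192000 bits (24000 bytes)


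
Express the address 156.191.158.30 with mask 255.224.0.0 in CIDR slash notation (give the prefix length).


Binary: 11111111.11100000.00000000.00000000
Count leading 1s
Prefix: /11


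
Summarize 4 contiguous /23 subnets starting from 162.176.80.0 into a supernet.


Original prefix: /23
Number of subnets: 4 = 2^2
New prefix = 23 - 2 = 21
Supernet: 162.176.80.0/21


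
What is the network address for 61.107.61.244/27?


IP:   00111101.01101011.00111101.11110100
Mask: 11111111.11111111.11111111.11100000
AND operation:
Net:  00111101.01101011.00111101.11100000
Network: 61.107.61.224/27


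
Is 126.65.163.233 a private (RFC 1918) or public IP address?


RFC 1918 private ranges:
  10.0.0.0/8 (10.0.0.0 - 10.255.255.255)
  172.16.0.0/12 (172.16.0.0 - 172.31.255.255)
  192.168.0.0/16 (192.168.0.0 - 192.168.255.255)
Public (not in any RFC 1918 range)


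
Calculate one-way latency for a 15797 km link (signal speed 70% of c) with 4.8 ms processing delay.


Speed = 0.7 * 3e5 km/s = 210000 km/s
Propagation delay = 15797 / 210000 = 0.0752 s = 75.2238 ms
Processing delay = 4.8 ms
Total one-way latency = 80.0238 ms


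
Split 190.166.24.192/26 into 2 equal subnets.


New prefix = 26 + 1 = 27
Each subnet has 32 addresses
  190.166.24.192/27
  190.166.24.224/27
Subnets: 190.166.24.192/27, 190.166.24.224/27


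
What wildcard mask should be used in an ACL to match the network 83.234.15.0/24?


Subnet mask: 255.255.255.0
Wildcard = 255.255.255.255 - subnet mask
255 - 255 = 0
255 - 255 = 0
255 - 255 = 0
255 - 0 = 255
Wildcard: 0.0.0.255


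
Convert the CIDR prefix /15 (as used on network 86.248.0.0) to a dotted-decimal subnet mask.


/15 means 15 network bits, 17 host bits
Binary: 11111111111111100000000000000000
Mask: 255.254.0.0


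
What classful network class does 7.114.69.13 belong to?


First octet: 7
Binary: 00000111
0xxxxxxx -> Class A (1-126)
Class A, default mask 255.0.0.0 (/8)


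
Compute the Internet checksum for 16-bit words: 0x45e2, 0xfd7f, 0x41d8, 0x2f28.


Sum all words (with carry folding):
+ 0x45e2 = 0x45e2
+ 0xfd7f = 0x4362
+ 0x41d8 = 0x853a
+ 0x2f28 = 0xb462
One's complement: ~0xb462
Checksum = 0x4b9d


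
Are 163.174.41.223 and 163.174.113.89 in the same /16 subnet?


Mask: 255.255.0.0
163.174.41.223 AND mask = 163.174.0.0
163.174.113.89 AND mask = 163.174.0.0
Yes, same subnet (163.174.0.0)


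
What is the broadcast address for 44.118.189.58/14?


Network: 44.116.0.0/14
Host bits = 18
Set all host bits to 1:
Broadcast: 44.119.255.255


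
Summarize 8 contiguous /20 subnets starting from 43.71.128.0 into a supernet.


Original prefix: /20
Number of subnets: 8 = 2^3
New prefix = 20 - 3 = 17
Supernet: 43.71.128.0/17


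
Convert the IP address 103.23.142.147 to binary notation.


103 = 01100111
23 = 00010111
142 = 10001110
147 = 10010011
Binary: 01100111.00010111.10001110.10010011


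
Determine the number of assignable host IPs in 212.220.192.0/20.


Host bits = 32 - 20 = 12
Total addresses = 2^12 = 4096
Usable = total - 2 (network and broadcast)
Usable hosts: 4094


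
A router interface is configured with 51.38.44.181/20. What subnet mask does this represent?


/20 means 20 network bits, 12 host bits
Binary: 11111111111111111111000000000000
Mask: 255.255.240.0


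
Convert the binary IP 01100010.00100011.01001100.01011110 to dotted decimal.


01100010 = 98
00100011 = 35
01001100 = 76
01011110 = 94
IP: 98.35.76.94


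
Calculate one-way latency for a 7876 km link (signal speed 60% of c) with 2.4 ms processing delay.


Speed = 0.6 * 3e5 km/s = 180000 km/s
Propagation delay = 7876 / 180000 = 0.0438 s = 43.7556 ms
Processing delay = 2.4 ms
Total one-way latency = 46.1556 ms


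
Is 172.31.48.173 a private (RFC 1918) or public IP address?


RFC 1918 private ranges:
  10.0.0.0/8 (10.0.0.0 - 10.255.255.255)
  172.16.0.0/12 (172.16.0.0 - 172.31.255.255)
  192.168.0.0/16 (192.168.0.0 - 192.168.255.255)
Private (in 172.16.0.0/12)


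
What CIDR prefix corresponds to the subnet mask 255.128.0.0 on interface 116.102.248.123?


Binary: 11111111.10000000.00000000.00000000
Count leading 1s
Prefix: /9


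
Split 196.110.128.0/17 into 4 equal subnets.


New prefix = 17 + 2 = 19
Each subnet has 8192 addresses
  196.110.128.0/19
  196.110.160.0/19
  196.110.192.0/19
  196.110.224.0/19
Subnets: 196.110.128.0/19, 196.110.160.0/19, 196.110.192.0/19, 196.110.224.0/19


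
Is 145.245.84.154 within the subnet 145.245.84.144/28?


Subnet network: 145.245.84.144
Test IP AND mask: 145.245.84.144
Yes, 145.245.84.154 is in 145.245.84.144/28


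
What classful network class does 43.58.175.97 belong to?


First octet: 43
Binary: 00101011
0xxxxxxx -> Class A (1-126)
Class A, default mask 255.0.0.0 (/8)


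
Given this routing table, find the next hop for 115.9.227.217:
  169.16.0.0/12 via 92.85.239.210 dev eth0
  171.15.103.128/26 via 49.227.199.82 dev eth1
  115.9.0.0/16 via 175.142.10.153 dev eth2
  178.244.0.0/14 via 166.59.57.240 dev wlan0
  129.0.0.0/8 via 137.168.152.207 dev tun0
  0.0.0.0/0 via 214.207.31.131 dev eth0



Longest prefix match for 115.9.227.217:
  /12 169.16.0.0: no
  /26 171.15.103.128: no
  /16 115.9.0.0: MATCH
  /14 178.244.0.0: no
  /8 129.0.0.0: no
  /0 0.0.0.0: MATCH
Selected: next-hop 175.142.10.153 via eth2 (matched /16)


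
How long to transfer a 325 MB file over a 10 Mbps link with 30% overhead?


Effective throughput = 10 * (1 - 30/100) = 7 Mbps
File size in Mb = 325 * 8 = 2600 Mb
Time = 2600 / 7
Time = 371.4286 seconds


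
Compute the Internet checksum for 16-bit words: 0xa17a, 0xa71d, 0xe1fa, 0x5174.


Sum all words (with carry folding):
+ 0xa17a = 0xa17a
+ 0xa71d = 0x4898
+ 0xe1fa = 0x2a93
+ 0x5174 = 0x7c07
One's complement: ~0x7c07
Checksum = 0x83f8


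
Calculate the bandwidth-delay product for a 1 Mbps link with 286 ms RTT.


BDP = bandwidth * RTT
= 1 Mbps * 286 ms
= 1 * 1e6 * 286 / 1000 bits
= 286000 bits
= 35750 bytes
= 34.9121 KB
BDP = 286000 bits (35750 bytes)


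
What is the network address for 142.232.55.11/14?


IP:   10001110.11101000.00110111.00001011
Mask: 11111111.11111100.00000000.00000000
AND operation:
Net:  10001110.11101000.00000000.00000000
Network: 142.232.0.0/14


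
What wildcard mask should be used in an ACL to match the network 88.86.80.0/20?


Subnet mask: 255.255.240.0
Wildcard = 255.255.255.255 - subnet mask
255 - 255 = 0
255 - 255 = 0
255 - 240 = 15
255 - 0 = 255
Wildcard: 0.0.15.255


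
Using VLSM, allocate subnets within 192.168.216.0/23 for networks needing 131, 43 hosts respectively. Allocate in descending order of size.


131 hosts -> /24 (254 usable): 192.168.216.0/24
43 hosts -> /26 (62 usable): 192.168.217.0/26
Allocation: 192.168.216.0/24 (131 hosts, 254 usable); 192.168.217.0/26 (43 hosts, 62 usable)


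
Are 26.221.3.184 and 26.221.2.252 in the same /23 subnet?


Mask: 255.255.254.0
26.221.3.184 AND mask = 26.221.2.0
26.221.2.252 AND mask = 26.221.2.0
Yes, same subnet (26.221.2.0)


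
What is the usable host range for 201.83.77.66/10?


Network: 201.64.0.0
Broadcast: 201.127.255.255
First usable = network + 1
Last usable = broadcast - 1
Range: 201.64.0.1 to 201.127.255.254


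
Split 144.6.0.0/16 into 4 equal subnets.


New prefix = 16 + 2 = 18
Each subnet has 16384 addresses
  144.6.0.0/18
  144.6.64.0/18
  144.6.128.0/18
  144.6.192.0/18
Subnets: 144.6.0.0/18, 144.6.64.0/18, 144.6.128.0/18, 144.6.192.0/18


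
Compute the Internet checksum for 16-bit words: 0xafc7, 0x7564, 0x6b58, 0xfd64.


Sum all words (with carry folding):
+ 0xafc7 = 0xafc7
+ 0x7564 = 0x252c
+ 0x6b58 = 0x9084
+ 0xfd64 = 0x8de9
One's complement: ~0x8de9
Checksum = 0x7216


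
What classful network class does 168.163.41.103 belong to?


First octet: 168
Binary: 10101000
10xxxxxx -> Class B (128-191)
Class B, default mask 255.255.0.0 (/16)


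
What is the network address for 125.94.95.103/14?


IP:   01111101.01011110.01011111.01100111
Mask: 11111111.11111100.00000000.00000000
AND operation:
Net:  01111101.01011100.00000000.00000000
Network: 125.92.0.0/14


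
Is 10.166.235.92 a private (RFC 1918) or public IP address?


RFC 1918 private ranges:
  10.0.0.0/8 (10.0.0.0 - 10.255.255.255)
  172.16.0.0/12 (172.16.0.0 - 172.31.255.255)
  192.168.0.0/16 (192.168.0.0 - 192.168.255.255)
Private (in 10.0.0.0/8)


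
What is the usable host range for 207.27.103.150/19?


Network: 207.27.96.0
Broadcast: 207.27.127.255
First usable = network + 1
Last usable = broadcast - 1
Range: 207.27.96.1 to 207.27.127.254


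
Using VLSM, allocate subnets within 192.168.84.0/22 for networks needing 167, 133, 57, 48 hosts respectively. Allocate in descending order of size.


167 hosts -> /24 (254 usable): 192.168.84.0/24
133 hosts -> /24 (254 usable): 192.168.85.0/24
57 hosts -> /26 (62 usable): 192.168.86.0/26
48 hosts -> /26 (62 usable): 192.168.86.64/26
Allocation: 192.168.84.0/24 (167 hosts, 254 usable); 192.168.85.0/24 (133 hosts, 254 usable); 192.168.86.0/26 (57 hosts, 62 usable); 192.168.86.64/26 (48 hosts, 62 usable)


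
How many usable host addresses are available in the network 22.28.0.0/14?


Host bits = 32 - 14 = 18
Total addresses = 2^18 = 262144
Usable = total - 2 (network and broadcast)
Usable hosts: 262142


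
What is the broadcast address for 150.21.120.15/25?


Network: 150.21.120.0/25
Host bits = 7
Set all host bits to 1:
Broadcast: 150.21.120.127


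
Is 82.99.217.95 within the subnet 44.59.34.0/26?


Subnet network: 44.59.34.0
Test IP AND mask: 82.99.217.64
No, 82.99.217.95 is not in 44.59.34.0/26


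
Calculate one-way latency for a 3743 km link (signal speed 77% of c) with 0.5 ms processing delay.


Speed = 0.77 * 3e5 km/s = 231000 km/s
Propagation delay = 3743 / 231000 = 0.0162 s = 16.2035 ms
Processing delay = 0.5 ms
Total one-way latency = 16.7035 ms


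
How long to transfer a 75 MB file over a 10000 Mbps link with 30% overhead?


Effective throughput = 10000 * (1 - 30/100) = 7000 Mbps
File size in Mb = 75 * 8 = 600 Mb
Time = 600 / 7000
Time = 0.0857 seconds


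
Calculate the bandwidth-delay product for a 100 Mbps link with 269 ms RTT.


BDP = bandwidth * RTT
= 100 Mbps * 269 ms
= 100 * 1e6 * 269 / 1000 bits
= 26900000 bits
= 3362500 bytes
= 3283.6914 KB
BDP = 26900000 bits (3362500 bytes)


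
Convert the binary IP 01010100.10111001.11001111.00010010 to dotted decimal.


01010100 = 84
10111001 = 185
11001111 = 207
00010010 = 18
IP: 84.185.207.18


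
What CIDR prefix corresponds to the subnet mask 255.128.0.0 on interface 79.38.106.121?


Binary: 11111111.10000000.00000000.00000000
Count leading 1s
Prefix: /9


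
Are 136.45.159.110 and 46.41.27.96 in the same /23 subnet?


Mask: 255.255.254.0
136.45.159.110 AND mask = 136.45.158.0
46.41.27.96 AND mask = 46.41.26.0
No, different subnets (136.45.158.0 vs 46.41.26.0)


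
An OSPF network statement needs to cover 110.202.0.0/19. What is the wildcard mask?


Subnet mask: 255.255.224.0
Wildcard = 255.255.255.255 - subnet mask
255 - 255 = 0
255 - 255 = 0
255 - 224 = 31
255 - 0 = 255
Wildcard: 0.0.31.255


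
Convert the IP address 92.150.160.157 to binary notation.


92 = 01011100
150 = 10010110
160 = 10100000
157 = 10011101
Binary: 01011100.10010110.10100000.10011101


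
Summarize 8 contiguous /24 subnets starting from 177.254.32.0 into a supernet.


Original prefix: /24
Number of subnets: 8 = 2^3
New prefix = 24 - 3 = 21
Supernet: 177.254.32.0/21


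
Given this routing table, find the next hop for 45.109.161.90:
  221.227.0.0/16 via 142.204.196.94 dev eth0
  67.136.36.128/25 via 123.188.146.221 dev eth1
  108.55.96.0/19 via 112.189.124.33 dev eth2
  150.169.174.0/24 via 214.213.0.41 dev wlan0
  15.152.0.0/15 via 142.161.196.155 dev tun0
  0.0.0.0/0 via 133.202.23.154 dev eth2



Longest prefix match for 45.109.161.90:
  /16 221.227.0.0: no
  /25 67.136.36.128: no
  /19 108.55.96.0: no
  /24 150.169.174.0: no
  /15 15.152.0.0: no
  /0 0.0.0.0: MATCH
Selected: next-hop 133.202.23.154 via eth2 (matched /0)


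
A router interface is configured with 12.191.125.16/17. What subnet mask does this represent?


/17 means 17 network bits, 15 host bits
Binary: 11111111111111111000000000000000
Mask: 255.255.128.0


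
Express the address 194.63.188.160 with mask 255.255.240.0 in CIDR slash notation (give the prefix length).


Binary: 11111111.11111111.11110000.00000000
Count leading 1s
Prefix: /20


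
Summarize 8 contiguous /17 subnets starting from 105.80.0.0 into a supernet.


Original prefix: /17
Number of subnets: 8 = 2^3
New prefix = 17 - 3 = 14
Supernet: 105.80.0.0/14


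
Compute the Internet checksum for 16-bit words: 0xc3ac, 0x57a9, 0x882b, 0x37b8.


Sum all words (with carry folding):
+ 0xc3ac = 0xc3ac
+ 0x57a9 = 0x1b56
+ 0x882b = 0xa381
+ 0x37b8 = 0xdb39
One's complement: ~0xdb39
Checksum = 0x24c6


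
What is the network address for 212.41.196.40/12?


IP:   11010100.00101001.11000100.00101000
Mask: 11111111.11110000.00000000.00000000
AND operation:
Net:  11010100.00100000.00000000.00000000
Network: 212.32.0.0/12


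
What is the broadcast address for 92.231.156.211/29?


Network: 92.231.156.208/29
Host bits = 3
Set all host bits to 1:
Broadcast: 92.231.156.215


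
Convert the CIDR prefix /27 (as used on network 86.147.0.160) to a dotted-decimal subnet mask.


/27 means 27 network bits, 5 host bits
Binary: 11111111111111111111111111100000
Mask: 255.255.255.224


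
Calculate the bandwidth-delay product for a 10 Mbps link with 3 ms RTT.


BDP = bandwidth * RTT
= 10 Mbps * 3 ms
= 10 * 1e6 * 3 / 1000 bits
= 30000 bits
= 3750 bytes
= 3.6621 KB
BDP = 30000 bits (3750 bytes)


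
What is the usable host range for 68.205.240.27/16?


Network: 68.205.0.0
Broadcast: 68.205.255.255
First usable = network + 1
Last usable = broadcast - 1
Range: 68.205.0.1 to 68.205.255.254


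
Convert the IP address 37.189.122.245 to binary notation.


37 = 00100101
189 = 10111101
122 = 01111010
245 = 11110101
Binary: 00100101.10111101.01111010.11110101


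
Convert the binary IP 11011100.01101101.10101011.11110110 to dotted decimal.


11011100 = 220
01101101 = 109
10101011 = 171
11110110 = 246
IP: 220.109.171.246


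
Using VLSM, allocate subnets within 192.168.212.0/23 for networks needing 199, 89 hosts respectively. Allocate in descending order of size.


199 hosts -> /24 (254 usable): 192.168.212.0/24
89 hosts -> /25 (126 usable): 192.168.213.0/25
Allocation: 192.168.212.0/24 (199 hosts, 254 usable); 192.168.213.0/25 (89 hosts, 126 usable)


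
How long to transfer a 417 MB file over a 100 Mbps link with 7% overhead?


Effective throughput = 100 * (1 - 7/100) = 93 Mbps
File size in Mb = 417 * 8 = 3336 Mb
Time = 3336 / 93
Time = 35.871 seconds


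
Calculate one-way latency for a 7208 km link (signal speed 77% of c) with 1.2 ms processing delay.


Speed = 0.77 * 3e5 km/s = 231000 km/s
Propagation delay = 7208 / 231000 = 0.0312 s = 31.2035 ms
Processing delay = 1.2 ms
Total one-way latency = 32.4035 ms


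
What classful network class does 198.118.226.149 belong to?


First octet: 198
Binary: 11000110
110xxxxx -> Class C (192-223)
Class C, default mask 255.255.255.0 (/24)


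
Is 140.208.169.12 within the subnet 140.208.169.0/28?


Subnet network: 140.208.169.0
Test IP AND mask: 140.208.169.0
Yes, 140.208.169.12 is in 140.208.169.0/28


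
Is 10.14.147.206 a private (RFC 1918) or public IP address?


RFC 1918 private ranges:
  10.0.0.0/8 (10.0.0.0 - 10.255.255.255)
  172.16.0.0/12 (172.16.0.0 - 172.31.255.255)
  192.168.0.0/16 (192.168.0.0 - 192.168.255.255)
Private (in 10.0.0.0/8)


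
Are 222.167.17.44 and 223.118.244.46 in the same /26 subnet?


Mask: 255.255.255.192
222.167.17.44 AND mask = 222.167.17.0
223.118.244.46 AND mask = 223.118.244.0
No, different subnets (222.167.17.0 vs 223.118.244.0)
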